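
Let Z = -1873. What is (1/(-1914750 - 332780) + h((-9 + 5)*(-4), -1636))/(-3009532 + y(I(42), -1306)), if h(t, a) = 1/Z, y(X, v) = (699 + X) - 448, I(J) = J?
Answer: 2249403/12667763783271910 ≈ 1.7757e-10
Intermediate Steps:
y(X, v) = 251 + X
h(t, a) = -1/1873 (h(t, a) = 1/(-1873) = -1/1873)
(1/(-1914750 - 332780) + h((-9 + 5)*(-4), -1636))/(-3009532 + y(I(42), -1306)) = (1/(-1914750 - 332780) - 1/1873)/(-3009532 + (251 + 42)) = (1/(-2247530) - 1/1873)/(-3009532 + 293) = (-1/2247530 - 1/1873)/(-3009239) = -2249403/4209623690*(-1/3009239) = 2249403/12667763783271910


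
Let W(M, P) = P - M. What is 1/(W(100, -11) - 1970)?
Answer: -1/2081 ≈ -0.00048054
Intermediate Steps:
1/(W(100, -11) - 1970) = 1/((-11 - 1*100) - 1970) = 1/((-11 - 100) - 1970) = 1/(-111 - 1970) = 1/(-2081) = -1/2081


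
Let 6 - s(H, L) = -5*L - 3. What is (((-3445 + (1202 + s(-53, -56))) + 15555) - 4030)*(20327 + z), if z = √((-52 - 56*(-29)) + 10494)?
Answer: 183166597 + 9011*√12066 ≈ 1.8416e+8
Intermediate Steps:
s(H, L) = 9 + 5*L (s(H, L) = 6 - (-5*L - 3) = 6 - (-3 - 5*L) = 6 + (3 + 5*L) = 9 + 5*L)
z = √12066 (z = √((-52 + 1624) + 10494) = √(1572 + 10494) = √12066 ≈ 109.85)
(((-3445 + (1202 + s(-53, -56))) + 15555) - 4030)*(20327 + z) = (((-3445 + (1202 + (9 + 5*(-56)))) + 15555) - 4030)*(20327 + √12066) = (((-3445 + (1202 + (9 - 280))) + 15555) - 4030)*(20327 + √12066) = (((-3445 + (1202 - 271)) + 15555) - 4030)*(20327 + √12066) = (((-3445 + 931) + 15555) - 4030)*(20327 + √12066) = ((-2514 + 15555) - 4030)*(20327 + √12066) = (13041 - 4030)*(20327 + √12066) = 9011*(20327 + √12066) = 183166597 + 9011*√12066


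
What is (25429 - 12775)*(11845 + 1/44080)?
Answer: 173868491133/1160 ≈ 1.4989e+8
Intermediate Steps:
(25429 - 12775)*(11845 + 1/44080) = 12654*(11845 + 1/44080) = 12654*(522127601/44080) = 173868491133/1160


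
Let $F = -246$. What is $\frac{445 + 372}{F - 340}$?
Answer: $- \frac{817}{586} \approx -1.3942$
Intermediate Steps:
$\frac{445 + 372}{F - 340} = \frac{445 + 372}{-246 - 340} = \frac{817}{-586} = 817 \left(- \frac{1}{586}\right) = - \frac{817}{586}$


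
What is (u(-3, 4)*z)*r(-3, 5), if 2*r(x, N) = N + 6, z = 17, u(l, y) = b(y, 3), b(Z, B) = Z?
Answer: 374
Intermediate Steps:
u(l, y) = y
r(x, N) = 3 + N/2 (r(x, N) = (N + 6)/2 = (6 + N)/2 = 3 + N/2)
(u(-3, 4)*z)*r(-3, 5) = (4*17)*(3 + (½)*5) = 68*(3 + 5/2) = 68*(11/2) = 374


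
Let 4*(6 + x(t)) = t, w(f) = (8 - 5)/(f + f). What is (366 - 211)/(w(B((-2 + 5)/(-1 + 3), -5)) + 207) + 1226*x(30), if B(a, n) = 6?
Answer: 1525151/829 ≈ 1839.7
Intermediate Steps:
w(f) = 3/(2*f) (w(f) = 3/((2*f)) = 3*(1/(2*f)) = 3/(2*f))
x(t) = -6 + t/4
(366 - 211)/(w(B((-2 + 5)/(-1 + 3), -5)) + 207) + 1226*x(30) = (366 - 211)/((3/2)/6 + 207) + 1226*(-6 + (¼)*30) = 155/((3/2)*(⅙) + 207) + 1226*(-6 + 15/2) = 155/(¼ + 207) + 1226*(3/2) = 155/(829/4) + 1839 = 155*(4/829) + 1839 = 620/829 + 1839 = 1525151/829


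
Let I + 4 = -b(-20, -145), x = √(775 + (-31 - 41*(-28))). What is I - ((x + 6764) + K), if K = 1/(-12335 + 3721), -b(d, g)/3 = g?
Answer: -62046641/8614 - 2*√473 ≈ -7246.5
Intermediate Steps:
b(d, g) = -3*g
x = 2*√473 (x = √(775 + (-31 + 1148)) = √(775 + 1117) = √1892 = 2*√473 ≈ 43.497)
K = -1/8614 (K = 1/(-8614) = -1/8614 ≈ -0.00011609)
I = -439 (I = -4 - (-3)*(-145) = -4 - 1*435 = -4 - 435 = -439)
I - ((x + 6764) + K) = -439 - ((2*√473 + 6764) - 1/8614) = -439 - ((6764 + 2*√473) - 1/8614) = -439 - (58265095/8614 + 2*√473) = -439 + (-58265095/8614 - 2*√473) = -62046641/8614 - 2*√473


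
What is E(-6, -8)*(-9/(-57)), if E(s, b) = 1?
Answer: 3/19 ≈ 0.15789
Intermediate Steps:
E(-6, -8)*(-9/(-57)) = 1*(-9/(-57)) = 1*(-9*(-1/57)) = 1*(3/19) = 3/19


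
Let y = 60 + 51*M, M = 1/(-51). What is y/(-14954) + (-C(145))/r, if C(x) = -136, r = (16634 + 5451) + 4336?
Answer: 474905/395099634 ≈ 0.0012020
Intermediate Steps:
r = 26421 (r = 22085 + 4336 = 26421)
M = -1/51 ≈ -0.019608
y = 59 (y = 60 + 51*(-1/51) = 60 - 1 = 59)
y/(-14954) + (-C(145))/r = 59/(-14954) - 1*(-136)/26421 = 59*(-1/14954) + 136*(1/26421) = -59/14954 + 136/26421 = 474905/395099634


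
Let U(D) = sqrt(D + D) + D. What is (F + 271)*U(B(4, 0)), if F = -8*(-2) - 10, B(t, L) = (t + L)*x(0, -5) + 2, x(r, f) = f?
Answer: -4986 + 1662*I ≈ -4986.0 + 1662.0*I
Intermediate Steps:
B(t, L) = 2 - 5*L - 5*t (B(t, L) = (t + L)*(-5) + 2 = (L + t)*(-5) + 2 = (-5*L - 5*t) + 2 = 2 - 5*L - 5*t)
U(D) = D + sqrt(2)*sqrt(D) (U(D) = sqrt(2*D) + D = sqrt(2)*sqrt(D) + D = D + sqrt(2)*sqrt(D))
F = 6 (F = 16 - 10 = 6)
(F + 271)*U(B(4, 0)) = (6 + 271)*((2 - 5*0 - 5*4) + sqrt(2)*sqrt(2 - 5*0 - 5*4)) = 277*((2 + 0 - 20) + sqrt(2)*sqrt(2 + 0 - 20)) = 277*(-18 + sqrt(2)*sqrt(-18)) = 277*(-18 + sqrt(2)*(3*I*sqrt(2))) = 277*(-18 + 6*I) = -4986 + 1662*I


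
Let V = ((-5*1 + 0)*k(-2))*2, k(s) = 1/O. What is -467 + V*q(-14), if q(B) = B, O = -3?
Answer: -1541/3 ≈ -513.67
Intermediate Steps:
k(s) = -1/3 (k(s) = 1/(-3) = -1/3)
V = 10/3 (V = ((-5*1 + 0)*(-1/3))*2 = ((-5 + 0)*(-1/3))*2 = -5*(-1/3)*2 = (5/3)*2 = 10/3 ≈ 3.3333)
-467 + V*q(-14) = -467 + (10/3)*(-14) = -467 - 140/3 = -1541/3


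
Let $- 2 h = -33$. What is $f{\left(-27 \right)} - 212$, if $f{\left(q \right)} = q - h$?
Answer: $- \frac{511}{2} \approx -255.5$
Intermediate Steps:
$h = \frac{33}{2}$ ($h = \left(- \frac{1}{2}\right) \left(-33\right) = \frac{33}{2} \approx 16.5$)
$f{\left(q \right)} = - \frac{33}{2} + q$ ($f{\left(q \right)} = q - \frac{33}{2} = - \frac{33}{2} + q$)
$f{\left(-27 \right)} - 212 = \left(- \frac{33}{2} - 27\right) - 212 = - \frac{87}{2} - 212 = - \frac{511}{2}$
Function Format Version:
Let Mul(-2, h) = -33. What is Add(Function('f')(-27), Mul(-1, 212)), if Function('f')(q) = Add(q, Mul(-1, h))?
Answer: Rational(-511, 2) ≈ -255.50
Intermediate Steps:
h = Rational(33, 2) (h = Mul(Rational(-1, 2), -33) = Rational(33, 2) ≈ 16.500)
Function('f')(q) = Add(Rational(-33, 2), q) (Function('f')(q) = Add(q, Mul(-1, Rational(33, 2))) = Add(q, Rational(-33, 2)) = Add(Rational(-33, 2), q))
Add(Function('f')(-27), Mul(-1, 212)) = Add(Add(Rational(-33, 2), -27), Mul(-1, 212)) = Add(Rational(-87, 2), -212) = Rational(-511, 2)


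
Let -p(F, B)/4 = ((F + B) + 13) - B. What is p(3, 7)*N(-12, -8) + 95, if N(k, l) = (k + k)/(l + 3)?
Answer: -1061/5 ≈ -212.20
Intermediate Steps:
N(k, l) = 2*k/(3 + l) (N(k, l) = (2*k)/(3 + l) = 2*k/(3 + l))
p(F, B) = -52 - 4*F (p(F, B) = -4*(((F + B) + 13) - B) = -4*(((B + F) + 13) - B) = -4*((13 + B + F) - B) = -4*(13 + F) = -52 - 4*F)
p(3, 7)*N(-12, -8) + 95 = (-52 - 4*3)*(2*(-12)/(3 - 8)) + 95 = (-52 - 12)*(2*(-12)/(-5)) + 95 = -128*(-12)*(-1)/5 + 95 = -64*24/5 + 95 = -1536/5 + 95 = -1061/5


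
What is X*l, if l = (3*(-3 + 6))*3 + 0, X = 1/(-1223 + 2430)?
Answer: 27/1207 ≈ 0.022370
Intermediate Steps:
X = 1/1207 ≈ 0.00082850
l = 27 (l = (3*3)*3 + 0 = 9*3 + 0 = 27 + 0 = 27)
X*l = (1/1207)*27 = 27/1207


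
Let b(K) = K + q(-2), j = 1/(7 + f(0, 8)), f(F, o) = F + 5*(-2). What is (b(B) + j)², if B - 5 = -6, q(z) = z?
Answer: 100/9 ≈ 11.111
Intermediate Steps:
f(F, o) = -10 + F (f(F, o) = F - 10 = -10 + F)
B = -1 (B = 5 - 6 = -1)
j = -⅓ (j = 1/(7 + (-10 + 0)) = 1/(7 - 10) = 1/(-3) = -⅓ ≈ -0.33333)
b(K) = -2 + K (b(K) = K - 2 = -2 + K)
(b(B) + j)² = ((-2 - 1) - ⅓)² = (-3 - ⅓)² = (-10/3)² = 100/9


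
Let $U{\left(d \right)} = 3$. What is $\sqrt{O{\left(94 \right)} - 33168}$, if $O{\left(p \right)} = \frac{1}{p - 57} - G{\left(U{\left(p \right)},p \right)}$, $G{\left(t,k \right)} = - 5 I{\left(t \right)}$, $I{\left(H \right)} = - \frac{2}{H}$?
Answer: $\frac{i \sqrt{408703665}}{111} \approx 182.13 i$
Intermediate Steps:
$G{\left(t,k \right)} = \frac{10}{t}$ ($G{\left(t,k \right)} = - 5 \left(- \frac{2}{t}\right) = \frac{10}{t}$)
$O{\left(p \right)} = - \frac{10}{3} + \frac{1}{-57 + p}$ ($O{\left(p \right)} = \frac{1}{p - 57} - \frac{10}{3} = \frac{1}{-57 + p} - 10 \cdot \frac{1}{3} = \frac{1}{-57 + p} - \frac{10}{3} = - \frac{10}{3} + \frac{1}{-57 + p}$)
$\sqrt{O{\left(94 \right)} - 33168} = \sqrt{\frac{573 - 940}{3 \left(-57 + 94\right)} - 33168} = \sqrt{\frac{573 - 940}{3 \cdot 37} - 33168} = \sqrt{\frac{1}{3} \cdot \frac{1}{37} \left(-367\right) - 33168} = \sqrt{- \frac{367}{111} - 33168} = \sqrt{- \frac{3682015}{111}} = \frac{i \sqrt{408703665}}{111}$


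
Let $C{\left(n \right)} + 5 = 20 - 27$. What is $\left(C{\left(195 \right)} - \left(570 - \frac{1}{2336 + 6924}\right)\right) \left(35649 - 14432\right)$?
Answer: $- \frac{114345181223}{9260} \approx -1.2348 \cdot 10^{7}$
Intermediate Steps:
$C{\left(n \right)} = -12$ ($C{\left(n \right)} = -5 + \left(20 - 27\right) = -5 - 7 = -12$)
$\left(C{\left(195 \right)} - \left(570 - \frac{1}{2336 + 6924}\right)\right) \left(35649 - 14432\right) = \left(-12 - \left(570 - \frac{1}{2336 + 6924}\right)\right) \left(35649 - 14432\right) = \left(-12 - \left(570 - \frac{1}{9260}\right)\right) 21217 = \left(-12 + \left(\left(3617 + \frac{1}{9260}\right) - 4187\right)\right) 21217 = \left(-12 + \left(\frac{33493421}{9260} - 4187\right)\right) 21217 = \left(-12 - \frac{5278199}{9260}\right) 21217 = \left(- \frac{5389319}{9260}\right) 21217 = - \frac{114345181223}{9260}$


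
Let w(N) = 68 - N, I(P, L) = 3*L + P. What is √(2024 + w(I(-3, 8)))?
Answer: √2071 ≈ 45.508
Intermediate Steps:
I(P, L) = P + 3*L
√(2024 + w(I(-3, 8))) = √(2024 + (68 - (-3 + 3*8))) = √(2024 + (68 - (-3 + 24))) = √(2024 + (68 - 1*21)) = √(2024 + (68 - 21)) = √(2024 + 47) = √2071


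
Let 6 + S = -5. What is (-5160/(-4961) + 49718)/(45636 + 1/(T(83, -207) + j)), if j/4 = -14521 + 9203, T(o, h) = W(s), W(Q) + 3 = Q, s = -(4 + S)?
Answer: 5245883168344/4815079363567 ≈ 1.0895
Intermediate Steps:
S = -11 (S = -6 - 5 = -11)
s = 7 (s = -(4 - 11) = -1*(-7) = 7)
W(Q) = -3 + Q
T(o, h) = 4 (T(o, h) = -3 + 7 = 4)
j = -21272 (j = 4*(-14521 + 9203) = 4*(-5318) = -21272)
(-5160/(-4961) + 49718)/(45636 + 1/(T(83, -207) + j)) = (-5160/(-4961) + 49718)/(45636 + 1/(4 - 21272)) = (-5160*(-1/4961) + 49718)/(45636 + 1/(-21268)) = (5160/4961 + 49718)/(45636 - 1/21268) = 246656158/(4961*(970586447/21268)) = (246656158/4961)*(21268/970586447) = 5245883168344/4815079363567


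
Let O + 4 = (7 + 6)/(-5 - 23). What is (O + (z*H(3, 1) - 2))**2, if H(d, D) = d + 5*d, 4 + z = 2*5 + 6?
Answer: 34421689/784 ≈ 43905.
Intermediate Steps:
z = 12 (z = -4 + (2*5 + 6) = -4 + (10 + 6) = -4 + 16 = 12)
H(d, D) = 6*d
O = -125/28 (O = -4 + (7 + 6)/(-5 - 23) = -4 + 13/(-28) = -4 + 13*(-1/28) = -4 - 13/28 = -125/28 ≈ -4.4643)
(O + (z*H(3, 1) - 2))**2 = (-125/28 + (12*(6*3) - 2))**2 = (-125/28 + (12*18 - 2))**2 = (-125/28 + (216 - 2))**2 = (-125/28 + 214)**2 = (5867/28)**2 = 34421689/784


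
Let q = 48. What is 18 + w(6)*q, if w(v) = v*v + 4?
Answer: 1938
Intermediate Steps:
w(v) = 4 + v² (w(v) = v² + 4 = 4 + v²)
18 + w(6)*q = 18 + (4 + 6²)*48 = 18 + (4 + 36)*48 = 18 + 40*48 = 18 + 1920 = 1938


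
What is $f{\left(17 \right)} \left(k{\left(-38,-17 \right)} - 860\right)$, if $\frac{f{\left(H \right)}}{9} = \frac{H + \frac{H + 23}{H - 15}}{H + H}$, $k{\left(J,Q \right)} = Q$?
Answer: $- \frac{292041}{34} \approx -8589.4$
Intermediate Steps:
$f{\left(H \right)} = \frac{9 \left(H + \frac{23 + H}{-15 + H}\right)}{2 H}$ ($f{\left(H \right)} = 9 \frac{H + \frac{H + 23}{H - 15}}{H + H} = 9 \frac{H + \frac{23 + H}{-15 + H}}{2 H} = \frac{9 \left(H + \frac{23 + H}{-15 + H}\right)}{2 H}$)
$f{\left(17 \right)} \left(k{\left(-38,-17 \right)} - 860\right) = \frac{9 \left(23 + 17^{2} - 238\right)}{2 \cdot 17 \left(-15 + 17\right)} \left(-17 - 860\right) = \frac{9}{2} \cdot \frac{1}{17} \cdot \frac{1}{2} \left(23 + 289 - 238\right) \left(-877\right) = \frac{9}{2} \cdot \frac{1}{17} \cdot \frac{1}{2} \cdot 74 \left(-877\right) = \frac{333}{34} \left(-877\right) = - \frac{292041}{34}$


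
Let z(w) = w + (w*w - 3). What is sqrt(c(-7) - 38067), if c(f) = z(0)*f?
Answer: I*sqrt(38046) ≈ 195.05*I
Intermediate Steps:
z(w) = -3 + w + w**2 (z(w) = w + (w**2 - 3) = w + (-3 + w**2) = -3 + w + w**2)
c(f) = -3*f (c(f) = (-3 + 0 + 0**2)*f = (-3 + 0 + 0)*f = -3*f)
sqrt(c(-7) - 38067) = sqrt(-3*(-7) - 38067) = sqrt(21 - 38067) = sqrt(-38046) = I*sqrt(38046)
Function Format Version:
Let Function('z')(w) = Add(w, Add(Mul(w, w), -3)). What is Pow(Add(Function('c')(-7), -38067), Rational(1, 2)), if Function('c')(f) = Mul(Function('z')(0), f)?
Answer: Mul(I, Pow(38046, Rational(1, 2))) ≈ Mul(195.05, I)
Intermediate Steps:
Function('z')(w) = Add(-3, w, Pow(w, 2)) (Function('z')(w) = Add(w, Add(Pow(w, 2), -3)) = Add(w, Add(-3, Pow(w, 2))) = Add(-3, w, Pow(w, 2)))
Function('c')(f) = Mul(-3, f) (Function('c')(f) = Mul(Add(-3, 0, Pow(0, 2)), f) = Mul(Add(-3, 0, 0), f) = Mul(-3, f))
Pow(Add(Function('c')(-7), -38067), Rational(1, 2)) = Pow(Add(Mul(-3, -7), -38067), Rational(1, 2)) = Pow(Add(21, -38067), Rational(1, 2)) = Pow(-38046, Rational(1, 2)) = Mul(I, Pow(38046, Rational(1, 2)))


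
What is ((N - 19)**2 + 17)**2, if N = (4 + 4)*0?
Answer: 142884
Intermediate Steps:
N = 0 (N = 8*0 = 0)
((N - 19)**2 + 17)**2 = ((0 - 19)**2 + 17)**2 = ((-19)**2 + 17)**2 = (361 + 17)**2 = 378**2 = 142884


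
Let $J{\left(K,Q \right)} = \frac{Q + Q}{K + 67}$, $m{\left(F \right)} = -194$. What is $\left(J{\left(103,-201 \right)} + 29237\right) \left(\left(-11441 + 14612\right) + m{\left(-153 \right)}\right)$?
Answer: $\frac{7397678288}{85} \approx 8.7032 \cdot 10^{7}$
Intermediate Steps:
$J{\left(K,Q \right)} = \frac{2 Q}{67 + K}$
$\left(J{\left(103,-201 \right)} + 29237\right) \left(\left(-11441 + 14612\right) + m{\left(-153 \right)}\right) = \left(2 \left(-201\right) \frac{1}{67 + 103} + 29237\right) \left(\left(-11441 + 14612\right) - 194\right) = \left(2 \left(-201\right) \frac{1}{170} + 29237\right) \left(3171 - 194\right) = \left(2 \left(-201\right) \frac{1}{170} + 29237\right) 2977 = \left(- \frac{201}{85} + 29237\right) 2977 = \frac{2484944}{85} \cdot 2977 = \frac{7397678288}{85}$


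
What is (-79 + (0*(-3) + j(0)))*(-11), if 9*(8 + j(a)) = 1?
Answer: 8602/9 ≈ 955.78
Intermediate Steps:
j(a) = -71/9 (j(a) = -8 + (⅑)*1 = -8 + ⅑ = -71/9)
(-79 + (0*(-3) + j(0)))*(-11) = (-79 + (0*(-3) - 71/9))*(-11) = (-79 + (0 - 71/9))*(-11) = (-79 - 71/9)*(-11) = -782/9*(-11) = 8602/9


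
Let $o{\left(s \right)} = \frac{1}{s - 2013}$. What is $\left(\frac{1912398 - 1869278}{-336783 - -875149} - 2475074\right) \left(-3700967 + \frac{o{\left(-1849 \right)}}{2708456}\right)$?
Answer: $\frac{12896001473888903499532389875}{1407834771406088} \approx 9.1602 \cdot 10^{12}$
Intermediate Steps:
$o{\left(s \right)} = \frac{1}{-2013 + s}$
$\left(\frac{1912398 - 1869278}{-336783 - -875149} - 2475074\right) \left(-3700967 + \frac{o{\left(-1849 \right)}}{2708456}\right) = \left(\frac{1912398 - 1869278}{-336783 - -875149} - 2475074\right) \left(-3700967 + \frac{1}{\left(-2013 - 1849\right) 2708456}\right) = \left(\frac{43120}{-336783 + 875149} - 2475074\right) \left(-3700967 + \frac{1}{-3862} \cdot \frac{1}{2708456}\right) = \left(\frac{43120}{538366} - 2475074\right) \left(-3700967 - \frac{1}{10460057072}\right) = \left(43120 \cdot \frac{1}{538366} - 2475074\right) \left(-3700967 - \frac{1}{10460057072}\right) = \left(\frac{21560}{269183} - 2475074\right) \left(- \frac{38712326041588625}{10460057072}\right) = \left(- \frac{666247822982}{269183}\right) \left(- \frac{38712326041588625}{10460057072}\right) = \frac{12896001473888903499532389875}{1407834771406088}$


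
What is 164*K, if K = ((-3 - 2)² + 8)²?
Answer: 178596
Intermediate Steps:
K = 1089 (K = ((-5)² + 8)² = (25 + 8)² = 33² = 1089)
164*K = 164*1089 = 178596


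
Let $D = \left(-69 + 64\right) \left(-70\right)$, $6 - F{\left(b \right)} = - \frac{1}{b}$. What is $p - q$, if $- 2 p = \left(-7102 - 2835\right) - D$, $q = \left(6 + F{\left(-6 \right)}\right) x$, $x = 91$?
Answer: $\frac{12200}{3} \approx 4066.7$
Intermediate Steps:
$F{\left(b \right)} = 6 + \frac{1}{b}$ ($F{\left(b \right)} = 6 - - \frac{1}{b} = 6 + \frac{1}{b}$)
$D = 350$ ($D = \left(-5\right) \left(-70\right) = 350$)
$q = \frac{6461}{6}$ ($q = \left(6 + \left(6 + \frac{1}{-6}\right)\right) 91 = \left(6 + \left(6 - \frac{1}{6}\right)\right) 91 = \left(6 + \frac{35}{6}\right) 91 = \frac{71}{6} \cdot 91 = \frac{6461}{6} \approx 1076.8$)
$p = \frac{10287}{2}$ ($p = - \frac{\left(-7102 - 2835\right) - 350}{2} = - \frac{-9937 - 350}{2} = \left(- \frac{1}{2}\right) \left(-10287\right) = \frac{10287}{2} \approx 5143.5$)
$p - q = \frac{10287}{2} - \frac{6461}{6} = \frac{12200}{3}$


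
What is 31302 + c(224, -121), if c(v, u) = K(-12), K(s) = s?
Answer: 31290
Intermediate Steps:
c(v, u) = -12
31302 + c(224, -121) = 31302 - 12 = 31290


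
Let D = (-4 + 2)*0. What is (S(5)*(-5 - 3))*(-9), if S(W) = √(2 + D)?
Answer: 72*√2 ≈ 101.82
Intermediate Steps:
D = 0 (D = -2*0 = 0)
S(W) = √2 (S(W) = √(2 + 0) = √2)
(S(5)*(-5 - 3))*(-9) = (√2*(-5 - 3))*(-9) = (√2*(-8))*(-9) = -8*√2*(-9) = 72*√2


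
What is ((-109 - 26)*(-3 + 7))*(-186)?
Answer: 100440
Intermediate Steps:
((-109 - 26)*(-3 + 7))*(-186) = -135*4*(-186) = -540*(-186) = 100440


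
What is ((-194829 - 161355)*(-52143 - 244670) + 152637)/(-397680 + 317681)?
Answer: -105720194229/79999 ≈ -1.3215e+6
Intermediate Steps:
((-194829 - 161355)*(-52143 - 244670) + 152637)/(-397680 + 317681) = (-356184*(-296813) + 152637)/(-79999) = (105720041592 + 152637)*(-1/79999) = 105720194229*(-1/79999) = -105720194229/79999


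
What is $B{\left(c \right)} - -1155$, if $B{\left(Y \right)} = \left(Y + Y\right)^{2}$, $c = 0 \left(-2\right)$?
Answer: $1155$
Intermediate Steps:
$c = 0$
$B{\left(Y \right)} = 4 Y^{2}$ ($B{\left(Y \right)} = \left(2 Y\right)^{2} = 4 Y^{2}$)
$B{\left(c \right)} - -1155 = 4 \cdot 0^{2} - -1155 = 4 \cdot 0 + 1155 = 0 + 1155 = 1155$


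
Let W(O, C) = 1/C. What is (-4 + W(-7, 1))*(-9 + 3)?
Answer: 18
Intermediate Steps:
(-4 + W(-7, 1))*(-9 + 3) = (-4 + 1/1)*(-9 + 3) = (-4 + 1)*(-6) = -3*(-6) = 18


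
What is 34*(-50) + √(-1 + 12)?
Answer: -1700 + √11 ≈ -1696.7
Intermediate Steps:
34*(-50) + √(-1 + 12) = -1700 + √11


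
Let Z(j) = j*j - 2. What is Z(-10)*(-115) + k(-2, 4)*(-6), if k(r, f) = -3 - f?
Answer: -11228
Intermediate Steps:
Z(j) = -2 + j² (Z(j) = j² - 2 = -2 + j²)
Z(-10)*(-115) + k(-2, 4)*(-6) = (-2 + (-10)²)*(-115) + (-3 - 1*4)*(-6) = (-2 + 100)*(-115) + (-3 - 4)*(-6) = 98*(-115) - 7*(-6) = -11270 + 42 = -11228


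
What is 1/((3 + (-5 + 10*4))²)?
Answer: 1/1444 ≈ 0.00069252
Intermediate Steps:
1/((3 + (-5 + 10*4))²) = 1/((3 + (-5 + 40))²) = 1/((3 + 35)²) = 1/(38²) = 1/1444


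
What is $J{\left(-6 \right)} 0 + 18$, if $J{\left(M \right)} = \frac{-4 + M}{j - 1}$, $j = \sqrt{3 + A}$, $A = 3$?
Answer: $18$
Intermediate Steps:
$j = \sqrt{6}$ ($j = \sqrt{3 + 3} = \sqrt{6} \approx 2.4495$)
$J{\left(M \right)} = \frac{-4 + M}{-1 + \sqrt{6}}$ ($J{\left(M \right)} = \frac{-4 + M}{\sqrt{6} - 1} = \frac{-4 + M}{-1 + \sqrt{6}}$)
$J{\left(-6 \right)} 0 + 18 = - \frac{-4 - 6}{1 - \sqrt{6}} \cdot 0 + 18 = \left(-1\right) \frac{1}{1 - \sqrt{6}} \left(-10\right) 0 + 18 = \frac{10}{1 - \sqrt{6}} \cdot 0 + 18 = 0 + 18 = 18$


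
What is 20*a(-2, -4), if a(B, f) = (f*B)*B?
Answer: -320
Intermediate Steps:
a(B, f) = f*B**2 (a(B, f) = (B*f)*B = f*B**2)
20*a(-2, -4) = 20*(-4*(-2)**2) = 20*(-4*4) = 20*(-16) = -320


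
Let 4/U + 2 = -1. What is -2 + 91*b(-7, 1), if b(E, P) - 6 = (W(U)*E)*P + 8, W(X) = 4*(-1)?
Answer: 3820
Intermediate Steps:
U = -4/3 (U = 4/(-2 - 1) = 4/(-3) = 4*(-⅓) = -4/3 ≈ -1.3333)
W(X) = -4
b(E, P) = 14 - 4*E*P (b(E, P) = 6 + ((-4*E)*P + 8) = 6 + (-4*E*P + 8) = 6 + (8 - 4*E*P) = 14 - 4*E*P)
-2 + 91*b(-7, 1) = -2 + 91*(14 - 4*(-7)*1) = -2 + 91*(14 + 28) = -2 + 91*42 = -2 + 3822 = 3820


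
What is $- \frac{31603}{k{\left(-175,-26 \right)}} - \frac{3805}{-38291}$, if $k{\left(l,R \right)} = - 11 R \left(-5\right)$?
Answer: $\frac{8500361}{382910} \approx 22.199$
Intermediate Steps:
$k{\left(l,R \right)} = 55 R$ ($k{\left(l,R \right)} = - 11 \left(- 5 R\right) = 55 R$)
$- \frac{31603}{k{\left(-175,-26 \right)}} - \frac{3805}{-38291} = - \frac{31603}{55 \left(-26\right)} - \frac{3805}{-38291} = - \frac{31603}{-1430} - - \frac{3805}{38291} = \left(-31603\right) \left(- \frac{1}{1430}\right) + \frac{3805}{38291} = \frac{221}{10} + \frac{3805}{38291} = \frac{8500361}{382910}$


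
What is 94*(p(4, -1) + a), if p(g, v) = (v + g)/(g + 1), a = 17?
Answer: 8272/5 ≈ 1654.4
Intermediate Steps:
p(g, v) = (g + v)/(1 + g)
94*(p(4, -1) + a) = 94*((4 - 1)/(1 + 4) + 17) = 94*(3/5 + 17) = 94*((⅕)*3 + 17) = 94*(⅗ + 17) = 94*(88/5) = 8272/5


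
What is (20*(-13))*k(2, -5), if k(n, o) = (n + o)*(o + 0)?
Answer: -3900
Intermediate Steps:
k(n, o) = o*(n + o) (k(n, o) = (n + o)*o = o*(n + o))
(20*(-13))*k(2, -5) = (20*(-13))*(-5*(2 - 5)) = -(-1300)*(-3) = -260*15 = -3900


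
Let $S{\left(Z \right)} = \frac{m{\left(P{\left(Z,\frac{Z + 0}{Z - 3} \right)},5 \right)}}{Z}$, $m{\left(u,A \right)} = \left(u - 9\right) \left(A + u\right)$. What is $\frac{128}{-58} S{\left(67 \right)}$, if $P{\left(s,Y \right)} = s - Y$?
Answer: $- \frac{16551945}{124352} \approx -133.11$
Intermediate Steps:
$m{\left(u,A \right)} = \left(-9 + u\right) \left(A + u\right)$
$S{\left(Z \right)} = \frac{-45 + \left(Z - \frac{Z}{-3 + Z}\right)^{2} - 4 Z + \frac{4 Z}{-3 + Z}}{Z}$ ($S{\left(Z \right)} = \frac{\left(Z - \frac{Z + 0}{Z - 3}\right)^{2} - 45 - 9 \left(Z - \frac{Z + 0}{Z - 3}\right) + 5 \left(Z - \frac{Z + 0}{Z - 3}\right)}{Z} = \frac{\left(Z - \frac{Z}{-3 + Z}\right)^{2} - 45 - 9 \left(Z - \frac{Z}{-3 + Z}\right) + 5 \left(Z - \frac{Z}{-3 + Z}\right)}{Z} = \frac{\left(Z - \frac{Z}{-3 + Z}\right)^{2} - 45 - \left(9 Z - \frac{9 Z}{-3 + Z}\right) + \left(5 Z - \frac{5 Z}{-3 + Z}\right)}{Z} = \frac{-45 + \left(Z - \frac{Z}{-3 + Z}\right)^{2} - 4 Z + \frac{4 Z}{-3 + Z}}{Z}$)
$\frac{128}{-58} S{\left(67 \right)} = \frac{128}{-58} \frac{-405 + 67^{4} - 67^{2} - 12 \cdot 67^{3} + 222 \cdot 67}{67 \left(9 + 67^{2} - 402\right)} = 128 \left(- \frac{1}{58}\right) \frac{-405 + 20151121 - 4489 - 3609156 + 14874}{67 \left(9 + 4489 - 402\right)} = - \frac{64 \frac{-405 + 20151121 - 4489 - 3609156 + 14874}{67 \cdot 4096}}{29} = - \frac{64 \cdot \frac{1}{67} \cdot \frac{1}{4096} \cdot 16551945}{29} = \left(- \frac{64}{29}\right) \frac{16551945}{274432} = - \frac{16551945}{124352}$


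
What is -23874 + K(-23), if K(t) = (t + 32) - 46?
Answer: -23911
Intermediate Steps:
K(t) = -14 + t (K(t) = (32 + t) - 46 = -14 + t)
-23874 + K(-23) = -23874 + (-14 - 23) = -23874 - 37 = -23911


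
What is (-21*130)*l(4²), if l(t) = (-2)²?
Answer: -10920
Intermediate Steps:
l(t) = 4
(-21*130)*l(4²) = -21*130*4 = -2730*4 = -10920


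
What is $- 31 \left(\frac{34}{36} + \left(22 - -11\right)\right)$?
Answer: $- \frac{18941}{18} \approx -1052.3$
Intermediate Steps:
$- 31 \left(\frac{34}{36} + \left(22 - -11\right)\right) = - 31 \left(34 \cdot \frac{1}{36} + \left(22 + 11\right)\right) = - 31 \left(\frac{17}{18} + 33\right) = \left(-31\right) \frac{611}{18} = - \frac{18941}{18}$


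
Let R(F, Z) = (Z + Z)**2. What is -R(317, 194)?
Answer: -150544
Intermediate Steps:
R(F, Z) = 4*Z**2 (R(F, Z) = (2*Z)**2 = 4*Z**2)
-R(317, 194) = -4*194**2 = -4*37636 = -1*150544 = -150544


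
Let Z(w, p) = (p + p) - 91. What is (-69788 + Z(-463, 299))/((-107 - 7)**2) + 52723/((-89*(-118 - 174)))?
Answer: -139410815/42217506 ≈ -3.3022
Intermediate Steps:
Z(w, p) = -91 + 2*p (Z(w, p) = 2*p - 91 = -91 + 2*p)
(-69788 + Z(-463, 299))/((-107 - 7)**2) + 52723/((-89*(-118 - 174))) = (-69788 + (-91 + 2*299))/((-107 - 7)**2) + 52723/((-89*(-118 - 174))) = (-69788 + (-91 + 598))/((-114)**2) + 52723/((-89*(-292))) = (-69788 + 507)/12996 + 52723/25988 = -69281*1/12996 + 52723*(1/25988) = -69281/12996 + 52723/25988 = -139410815/42217506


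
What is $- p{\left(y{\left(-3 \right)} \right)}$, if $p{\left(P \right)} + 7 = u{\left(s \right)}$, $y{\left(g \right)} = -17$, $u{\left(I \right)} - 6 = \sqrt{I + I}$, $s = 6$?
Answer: $1 - 2 \sqrt{3} \approx -2.4641$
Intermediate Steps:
$u{\left(I \right)} = 6 + \sqrt{2} \sqrt{I}$ ($u{\left(I \right)} = 6 + \sqrt{I + I} = 6 + \sqrt{2 I} = 6 + \sqrt{2} \sqrt{I}$)
$p{\left(P \right)} = -1 + 2 \sqrt{3}$ ($p{\left(P \right)} = -7 + \left(6 + \sqrt{2} \sqrt{6}\right) = -7 + \left(6 + 2 \sqrt{3}\right) = -1 + 2 \sqrt{3}$)
$- p{\left(y{\left(-3 \right)} \right)} = - (-1 + 2 \sqrt{3}) = 1 - 2 \sqrt{3}$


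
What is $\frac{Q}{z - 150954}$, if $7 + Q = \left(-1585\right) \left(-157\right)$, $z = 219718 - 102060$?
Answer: $- \frac{124419}{16648} \approx -7.4735$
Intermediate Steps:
$z = 117658$ ($z = 219718 - 102060 = 117658$)
$Q = 248838$ ($Q = -7 - -248845 = -7 + 248845 = 248838$)
$\frac{Q}{z - 150954} = \frac{248838}{117658 - 150954} = \frac{248838}{-33296} = 248838 \left(- \frac{1}{33296}\right) = - \frac{124419}{16648}$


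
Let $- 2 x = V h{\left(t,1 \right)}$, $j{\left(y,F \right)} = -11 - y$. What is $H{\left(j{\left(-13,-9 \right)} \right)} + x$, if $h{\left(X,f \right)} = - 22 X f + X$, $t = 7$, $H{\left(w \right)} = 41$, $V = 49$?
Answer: $\frac{7285}{2} \approx 3642.5$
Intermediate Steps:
$h{\left(X,f \right)} = X - 22 X f$ ($h{\left(X,f \right)} = - 22 X f + X = X - 22 X f$)
$x = \frac{7203}{2}$ ($x = - \frac{49 \cdot 7 \left(1 - 22\right)}{2} = - \frac{49 \cdot 7 \left(-21\right)}{2} = - \frac{49 \left(-147\right)}{2} = \left(- \frac{1}{2}\right) \left(-7203\right) = \frac{7203}{2} \approx 3601.5$)
$H{\left(j{\left(-13,-9 \right)} \right)} + x = 41 + \frac{7203}{2} = \frac{7285}{2}$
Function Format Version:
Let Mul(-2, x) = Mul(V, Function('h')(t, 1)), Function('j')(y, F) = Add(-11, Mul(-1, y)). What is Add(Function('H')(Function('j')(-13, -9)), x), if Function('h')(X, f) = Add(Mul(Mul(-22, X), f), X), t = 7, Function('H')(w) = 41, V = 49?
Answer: Rational(7285, 2) ≈ 3642.5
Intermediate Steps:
Function('h')(X, f) = Add(X, Mul(-22, X, f)) (Function('h')(X, f) = Add(Mul(-22, X, f), X) = Add(X, Mul(-22, X, f)))
x = Rational(7203, 2) (x = Mul(Rational(-1, 2), Mul(49, Mul(7, Add(1, Mul(-22, 1))))) = Mul(Rational(-1, 2), Mul(49, Mul(7, Add(1, -22)))) = Mul(Rational(-1, 2), Mul(49, Mul(7, -21))) = Mul(Rational(-1, 2), Mul(49, -147)) = Mul(Rational(-1, 2), -7203) = Rational(7203, 2) ≈ 3601.5)
Add(Function('H')(Function('j')(-13, -9)), x) = Add(41, Rational(7203, 2)) = Rational(7285, 2)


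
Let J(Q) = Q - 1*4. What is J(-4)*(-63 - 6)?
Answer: 552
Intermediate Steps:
J(Q) = -4 + Q (J(Q) = Q - 4 = -4 + Q)
J(-4)*(-63 - 6) = (-4 - 4)*(-63 - 6) = -8*(-69) = 552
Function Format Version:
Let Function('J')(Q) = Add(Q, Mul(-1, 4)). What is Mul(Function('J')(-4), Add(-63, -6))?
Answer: 552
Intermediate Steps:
Function('J')(Q) = Add(-4, Q) (Function('J')(Q) = Add(Q, -4) = Add(-4, Q))
Mul(Function('J')(-4), Add(-63, -6)) = Mul(Add(-4, -4), Add(-63, -6)) = Mul(-8, -69) = 552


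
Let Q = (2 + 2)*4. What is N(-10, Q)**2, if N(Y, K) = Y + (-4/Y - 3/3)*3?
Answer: 3481/25 ≈ 139.24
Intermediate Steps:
Q = 16 (Q = 4*4 = 16)
N(Y, K) = -3 + Y - 12/Y (N(Y, K) = Y + (-4/Y - 3*1/3)*3 = Y + (-4/Y - 1)*3 = Y + (-1 - 4/Y)*3 = Y + (-3 - 12/Y) = -3 + Y - 12/Y)
N(-10, Q)**2 = (-3 - 10 - 12/(-10))**2 = (-3 - 10 - 12*(-1/10))**2 = (-3 - 10 + 6/5)**2 = (-59/5)**2 = 3481/25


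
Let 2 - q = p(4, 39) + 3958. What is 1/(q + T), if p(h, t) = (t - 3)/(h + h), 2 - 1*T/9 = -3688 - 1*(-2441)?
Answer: 2/14561 ≈ 0.00013735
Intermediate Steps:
T = 11241 (T = 18 - 9*(-3688 - 1*(-2441)) = 18 - 9*(-3688 + 2441) = 18 - 9*(-1247) = 18 + 11223 = 11241)
p(h, t) = (-3 + t)/(2*h) (p(h, t) = (-3 + t)/((2*h)) = (-3 + t)*(1/(2*h)) = (-3 + t)/(2*h))
q = -7921/2 (q = 2 - ((½)*(-3 + 39)/4 + 3958) = 2 - ((½)*(¼)*36 + 3958) = 2 - (9/2 + 3958) = 2 - 1*7925/2 = 2 - 7925/2 = -7921/2 ≈ -3960.5)
1/(q + T) = 1/(-7921/2 + 11241) = 1/(14561/2) = 2/14561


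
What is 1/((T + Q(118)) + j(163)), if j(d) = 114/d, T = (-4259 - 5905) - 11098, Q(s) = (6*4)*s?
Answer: -163/3003976 ≈ -5.4261e-5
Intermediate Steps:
Q(s) = 24*s
T = -21262 (T = -10164 - 11098 = -21262)
1/((T + Q(118)) + j(163)) = 1/((-21262 + 24*118) + 114/163) = 1/((-21262 + 2832) + 114*(1/163)) = 1/(-18430 + 114/163) = 1/(-3003976/163) = -163/3003976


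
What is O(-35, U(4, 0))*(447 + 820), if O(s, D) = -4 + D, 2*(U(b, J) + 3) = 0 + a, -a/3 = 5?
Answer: -36743/2 ≈ -18372.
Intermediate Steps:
a = -15 (a = -3*5 = -15)
U(b, J) = -21/2 (U(b, J) = -3 + (0 - 15)/2 = -3 + (1/2)*(-15) = -3 - 15/2 = -21/2)
O(-35, U(4, 0))*(447 + 820) = (-4 - 21/2)*(447 + 820) = -29/2*1267 = -36743/2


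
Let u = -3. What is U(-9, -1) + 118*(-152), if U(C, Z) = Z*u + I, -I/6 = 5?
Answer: -17963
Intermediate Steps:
I = -30 (I = -6*5 = -30)
U(C, Z) = -30 - 3*Z (U(C, Z) = Z*(-3) - 30 = -3*Z - 30 = -30 - 3*Z)
U(-9, -1) + 118*(-152) = (-30 - 3*(-1)) + 118*(-152) = (-30 + 3) - 17936 = -27 - 17936 = -17963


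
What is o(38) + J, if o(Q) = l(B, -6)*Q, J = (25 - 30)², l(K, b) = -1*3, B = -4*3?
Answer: -89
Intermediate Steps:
B = -12
l(K, b) = -3
J = 25 (J = (-5)² = 25)
o(Q) = -3*Q
o(38) + J = -3*38 + 25 = -114 + 25 = -89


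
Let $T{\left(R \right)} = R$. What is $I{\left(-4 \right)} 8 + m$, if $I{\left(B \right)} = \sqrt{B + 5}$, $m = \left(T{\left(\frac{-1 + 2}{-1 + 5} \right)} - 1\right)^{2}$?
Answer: $\frac{137}{16} \approx 8.5625$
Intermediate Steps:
$m = \frac{9}{16}$ ($m = \left(\frac{-1 + 2}{-1 + 5} - 1\right)^{2} = \left(1 \cdot \frac{1}{4} - 1\right)^{2} = \left(\frac{1}{4} - 1\right)^{2} = \left(- \frac{3}{4}\right)^{2} = \frac{9}{16} \approx 0.5625$)
$I{\left(B \right)} = \sqrt{5 + B}$
$I{\left(-4 \right)} 8 + m = \sqrt{5 - 4} \cdot 8 + \frac{9}{16} = \sqrt{1} \cdot 8 + \frac{9}{16} = 1 \cdot 8 + \frac{9}{16} = 8 + \frac{9}{16} = \frac{137}{16}$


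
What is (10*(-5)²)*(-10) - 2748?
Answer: -5248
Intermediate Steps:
(10*(-5)²)*(-10) - 2748 = (10*25)*(-10) - 2748 = 250*(-10) - 2748 = -2500 - 2748 = -5248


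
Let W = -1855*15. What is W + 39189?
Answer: 11364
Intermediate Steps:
W = -27825
W + 39189 = -27825 + 39189 = 11364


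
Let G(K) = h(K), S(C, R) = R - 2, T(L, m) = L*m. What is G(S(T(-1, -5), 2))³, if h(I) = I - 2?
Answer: -8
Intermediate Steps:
S(C, R) = -2 + R
h(I) = -2 + I
G(K) = -2 + K
G(S(T(-1, -5), 2))³ = (-2 + (-2 + 2))³ = (-2 + 0)³ = (-2)³ = -8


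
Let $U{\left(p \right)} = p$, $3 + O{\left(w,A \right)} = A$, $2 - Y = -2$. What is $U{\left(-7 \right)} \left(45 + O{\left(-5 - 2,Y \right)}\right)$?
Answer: $-322$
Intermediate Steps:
$Y = 4$ ($Y = 2 - -2 = 2 + 2 = 4$)
$O{\left(w,A \right)} = -3 + A$
$U{\left(-7 \right)} \left(45 + O{\left(-5 - 2,Y \right)}\right) = - 7 \left(45 + \left(-3 + 4\right)\right) = - 7 \left(45 + 1\right) = \left(-7\right) 46 = -322$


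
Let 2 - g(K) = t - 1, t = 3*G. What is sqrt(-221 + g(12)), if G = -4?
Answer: I*sqrt(206) ≈ 14.353*I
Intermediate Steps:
t = -12 (t = 3*(-4) = -12)
g(K) = 15 (g(K) = 2 - (-12 - 1) = 2 - 1*(-13) = 2 + 13 = 15)
sqrt(-221 + g(12)) = sqrt(-221 + 15) = sqrt(-206) = I*sqrt(206)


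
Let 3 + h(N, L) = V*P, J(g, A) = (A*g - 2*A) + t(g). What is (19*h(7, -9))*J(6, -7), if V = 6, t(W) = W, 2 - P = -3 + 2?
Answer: -6270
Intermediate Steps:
P = 3 (P = 2 - (-3 + 2) = 2 - 1*(-1) = 2 + 1 = 3)
J(g, A) = g - 2*A + A*g (J(g, A) = (A*g - 2*A) + g = (-2*A + A*g) + g = g - 2*A + A*g)
h(N, L) = 15 (h(N, L) = -3 + 6*3 = -3 + 18 = 15)
(19*h(7, -9))*J(6, -7) = (19*15)*(6 - 2*(-7) - 7*6) = 285*(6 + 14 - 42) = 285*(-22) = -6270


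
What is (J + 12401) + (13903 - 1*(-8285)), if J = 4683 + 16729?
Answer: 56001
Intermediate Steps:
J = 21412
(J + 12401) + (13903 - 1*(-8285)) = (21412 + 12401) + (13903 - 1*(-8285)) = 33813 + (13903 + 8285) = 33813 + 22188 = 56001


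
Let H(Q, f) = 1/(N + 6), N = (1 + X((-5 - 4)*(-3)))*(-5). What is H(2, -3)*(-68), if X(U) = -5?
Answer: -34/13 ≈ -2.6154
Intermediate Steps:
N = 20 (N = (1 - 5)*(-5) = -4*(-5) = 20)
H(Q, f) = 1/26 (H(Q, f) = 1/(20 + 6) = 1/26)
H(2, -3)*(-68) = (1/26)*(-68) = -34/13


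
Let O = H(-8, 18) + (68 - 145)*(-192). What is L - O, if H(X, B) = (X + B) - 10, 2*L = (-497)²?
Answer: 217441/2 ≈ 1.0872e+5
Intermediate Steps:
L = 247009/2 (L = (½)*(-497)² = (½)*247009 = 247009/2 ≈ 1.2350e+5)
H(X, B) = -10 + B + X (H(X, B) = (B + X) - 10 = -10 + B + X)
O = 14784 (O = (-10 + 18 - 8) + (68 - 145)*(-192) = 0 - 77*(-192) = 0 + 14784 = 14784)
L - O = 247009/2 - 1*14784 = 247009/2 - 14784 = 217441/2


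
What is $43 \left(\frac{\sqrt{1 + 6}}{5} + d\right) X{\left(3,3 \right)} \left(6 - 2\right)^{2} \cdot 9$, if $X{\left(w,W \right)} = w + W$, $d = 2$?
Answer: $74304 + \frac{37152 \sqrt{7}}{5} \approx 93963.0$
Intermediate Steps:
$X{\left(w,W \right)} = W + w$
$43 \left(\frac{\sqrt{1 + 6}}{5} + d\right) X{\left(3,3 \right)} \left(6 - 2\right)^{2} \cdot 9 = 43 \left(\frac{\sqrt{1 + 6}}{5} + 2\right) \left(3 + 3\right) \left(6 - 2\right)^{2} \cdot 9 = 43 \left(\sqrt{7} \cdot \frac{1}{5} + 2\right) 6 \cdot 4^{2} \cdot 9 = 43 \left(\frac{\sqrt{7}}{5} + 2\right) 6 \cdot 16 \cdot 9 = 43 \left(2 + \frac{\sqrt{7}}{5}\right) 6 \cdot 144 = 43 \left(12 + \frac{6 \sqrt{7}}{5}\right) 144 = \left(516 + \frac{258 \sqrt{7}}{5}\right) 144 = 74304 + \frac{37152 \sqrt{7}}{5}$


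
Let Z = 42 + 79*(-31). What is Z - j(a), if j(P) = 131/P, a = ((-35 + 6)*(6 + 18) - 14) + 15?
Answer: -1672734/695 ≈ -2406.8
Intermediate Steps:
Z = -2407 (Z = 42 - 2449 = -2407)
a = -695 (a = (-29*24 - 14) + 15 = (-696 - 14) + 15 = -710 + 15 = -695)
Z - j(a) = -2407 - 131/(-695) = -2407 - 131*(-1)/695 = -2407 - 1*(-131/695) = -2407 + 131/695 = -1672734/695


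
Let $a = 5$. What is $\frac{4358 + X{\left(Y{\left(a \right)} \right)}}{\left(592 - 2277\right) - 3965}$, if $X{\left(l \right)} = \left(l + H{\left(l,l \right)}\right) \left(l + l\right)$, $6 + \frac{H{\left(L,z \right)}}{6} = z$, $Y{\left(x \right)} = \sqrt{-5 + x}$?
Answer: $- \frac{2179}{2825} \approx -0.77133$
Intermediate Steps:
$H{\left(L,z \right)} = -36 + 6 z$
$X{\left(l \right)} = 2 l \left(-36 + 7 l\right)$ ($X{\left(l \right)} = \left(l + \left(-36 + 6 l\right)\right) \left(l + l\right) = \left(-36 + 7 l\right) 2 l = 2 l \left(-36 + 7 l\right)$)
$\frac{4358 + X{\left(Y{\left(a \right)} \right)}}{\left(592 - 2277\right) - 3965} = \frac{4358 + 2 \sqrt{-5 + 5} \left(-36 + 7 \sqrt{-5 + 5}\right)}{\left(592 - 2277\right) - 3965} = \frac{4358 + 2 \sqrt{0} \left(-36 + 7 \sqrt{0}\right)}{\left(592 - 2277\right) - 3965} = \frac{4358 + 2 \cdot 0 \left(-36 + 7 \cdot 0\right)}{-1685 - 3965} = \frac{4358 + 2 \cdot 0 \left(-36 + 0\right)}{-5650} = \left(4358 + 2 \cdot 0 \left(-36\right)\right) \left(- \frac{1}{5650}\right) = \left(4358 + 0\right) \left(- \frac{1}{5650}\right) = 4358 \left(- \frac{1}{5650}\right) = - \frac{2179}{2825}$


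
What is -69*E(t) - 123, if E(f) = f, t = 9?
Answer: -744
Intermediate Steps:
-69*E(t) - 123 = -69*9 - 123 = -621 - 123 = -744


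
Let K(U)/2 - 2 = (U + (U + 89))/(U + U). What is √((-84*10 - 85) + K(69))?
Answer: I*√4369218/69 ≈ 30.294*I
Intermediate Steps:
K(U) = 4 + (89 + 2*U)/U (K(U) = 4 + 2*((U + (U + 89))/(U + U)) = 4 + 2*((U + (89 + U))/((2*U))) = 4 + 2*((89 + 2*U)*(1/(2*U))) = 4 + 2*((89 + 2*U)/(2*U)) = 4 + (89 + 2*U)/U)
√((-84*10 - 85) + K(69)) = √((-84*10 - 85) + (6 + 89/69)) = √((-840 - 85) + (6 + 89*(1/69))) = √(-925 + (6 + 89/69)) = √(-925 + 503/69) = √(-63322/69) = I*√4369218/69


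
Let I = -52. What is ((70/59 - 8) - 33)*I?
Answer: 122148/59 ≈ 2070.3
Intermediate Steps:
((70/59 - 8) - 33)*I = ((70/59 - 8) - 33)*(-52) = (-402/59 - 33)*(-52) = -2349/59*(-52) = 122148/59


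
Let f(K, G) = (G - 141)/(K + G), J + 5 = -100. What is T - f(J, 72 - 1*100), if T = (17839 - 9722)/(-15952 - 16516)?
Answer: -809/532 ≈ -1.5207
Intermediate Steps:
J = -105 (J = -5 - 100 = -105)
f(K, G) = (-141 + G)/(G + K)
T = -¼ (T = 8117/(-32468) = 8117*(-1/32468) = -¼ ≈ -0.25000)
T - f(J, 72 - 1*100) = -¼ - (-141 + (72 - 1*100))/((72 - 1*100) - 105) = -¼ - (-141 + (72 - 100))/((72 - 100) - 105) = -¼ - (-141 - 28)/(-28 - 105) = -¼ - (-169)/(-133) = -¼ - (-1)*(-169)/133 = -¼ - 1*169/133 = -¼ - 169/133 = -809/532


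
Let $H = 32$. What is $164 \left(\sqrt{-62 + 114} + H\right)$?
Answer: $5248 + 328 \sqrt{13} \approx 6430.6$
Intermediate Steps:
$164 \left(\sqrt{-62 + 114} + H\right) = 164 \left(\sqrt{-62 + 114} + 32\right) = 164 \left(\sqrt{52} + 32\right) = 164 \left(2 \sqrt{13} + 32\right) = 164 \left(32 + 2 \sqrt{13}\right) = 5248 + 328 \sqrt{13}$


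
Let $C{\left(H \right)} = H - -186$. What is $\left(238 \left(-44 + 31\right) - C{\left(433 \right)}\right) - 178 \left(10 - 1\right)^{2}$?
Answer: $-18131$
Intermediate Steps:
$C{\left(H \right)} = 186 + H$ ($C{\left(H \right)} = H + 186 = 186 + H$)
$\left(238 \left(-44 + 31\right) - C{\left(433 \right)}\right) - 178 \left(10 - 1\right)^{2} = \left(238 \left(-44 + 31\right) - \left(186 + 433\right)\right) - 178 \left(10 - 1\right)^{2} = \left(238 \left(-13\right) - 619\right) - 178 \cdot 9^{2} = \left(-3094 - 619\right) - 178 \cdot 81 = -3713 - 14418 = -18131$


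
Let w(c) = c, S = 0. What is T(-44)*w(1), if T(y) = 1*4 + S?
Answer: 4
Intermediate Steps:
T(y) = 4 (T(y) = 1*4 + 0 = 4 + 0 = 4)
T(-44)*w(1) = 4*1 = 4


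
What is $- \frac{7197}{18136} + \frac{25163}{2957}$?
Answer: $\frac{435074639}{53628152} \approx 8.1128$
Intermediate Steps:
$- \frac{7197}{18136} + \frac{25163}{2957} = \frac{435074639}{53628152}$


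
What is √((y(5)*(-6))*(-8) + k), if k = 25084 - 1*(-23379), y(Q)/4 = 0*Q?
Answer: √48463 ≈ 220.14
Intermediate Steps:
y(Q) = 0 (y(Q) = 4*(0*Q) = 4*0 = 0)
k = 48463 (k = 25084 + 23379 = 48463)
√((y(5)*(-6))*(-8) + k) = √((0*(-6))*(-8) + 48463) = √(0*(-8) + 48463) = √(0 + 48463) = √48463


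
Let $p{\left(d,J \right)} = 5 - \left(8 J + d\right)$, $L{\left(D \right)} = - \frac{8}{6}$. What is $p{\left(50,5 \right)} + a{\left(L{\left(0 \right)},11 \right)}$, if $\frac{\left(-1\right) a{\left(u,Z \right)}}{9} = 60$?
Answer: $-625$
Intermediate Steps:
$L{\left(D \right)} = - \frac{4}{3}$ ($L{\left(D \right)} = \left(-8\right) \frac{1}{6} = - \frac{4}{3}$)
$a{\left(u,Z \right)} = -540$ ($a{\left(u,Z \right)} = \left(-9\right) 60 = -540$)
$p{\left(d,J \right)} = 5 - d - 8 J$ ($p{\left(d,J \right)} = 5 - \left(d + 8 J\right) = 5 - d - 8 J$)
$p{\left(50,5 \right)} + a{\left(L{\left(0 \right)},11 \right)} = \left(5 - 50 - 40\right) - 540 = -85 - 540 = -625$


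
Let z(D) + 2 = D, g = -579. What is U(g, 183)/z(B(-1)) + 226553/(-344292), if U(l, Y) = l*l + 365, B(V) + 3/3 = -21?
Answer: -2407331213/172146 ≈ -13984.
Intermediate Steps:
B(V) = -22 (B(V) = -1 - 21 = -22)
U(l, Y) = 365 + l**2 (U(l, Y) = l**2 + 365 = 365 + l**2)
z(D) = -2 + D
U(g, 183)/z(B(-1)) + 226553/(-344292) = (365 + (-579)**2)/(-2 - 22) + 226553/(-344292) = (365 + 335241)/(-24) + 226553*(-1/344292) = 335606*(-1/24) - 226553/344292 = -167803/12 - 226553/344292 = -2407331213/172146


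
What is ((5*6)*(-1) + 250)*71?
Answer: 15620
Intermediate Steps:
((5*6)*(-1) + 250)*71 = (30*(-1) + 250)*71 = (-30 + 250)*71 = 220*71 = 15620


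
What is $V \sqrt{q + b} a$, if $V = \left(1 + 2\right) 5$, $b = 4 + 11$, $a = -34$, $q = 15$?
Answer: $- 510 \sqrt{30} \approx -2793.4$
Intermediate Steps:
$b = 15$
$V = 15$ ($V = 3 \cdot 5 = 15$)
$V \sqrt{q + b} a = 15 \sqrt{15 + 15} \left(-34\right) = 15 \sqrt{30} \left(-34\right) = - 510 \sqrt{30}$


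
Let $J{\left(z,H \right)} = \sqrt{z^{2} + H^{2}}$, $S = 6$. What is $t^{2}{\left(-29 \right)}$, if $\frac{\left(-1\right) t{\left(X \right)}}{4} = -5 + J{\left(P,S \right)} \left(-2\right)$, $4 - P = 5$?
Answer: $2768 + 320 \sqrt{37} \approx 4714.5$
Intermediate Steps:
$P = -1$ ($P = 4 - 5 = -1$)
$J{\left(z,H \right)} = \sqrt{H^{2} + z^{2}}$
$t{\left(X \right)} = 20 + 8 \sqrt{37}$ ($t{\left(X \right)} = - 4 \left(-5 + \sqrt{6^{2} + \left(-1\right)^{2}} \left(-2\right)\right) = - 4 \left(-5 + \sqrt{36 + 1} \left(-2\right)\right) = - 4 \left(-5 + \sqrt{37} \left(-2\right)\right) = - 4 \left(-5 - 2 \sqrt{37}\right) = 20 + 8 \sqrt{37}$)
$t^{2}{\left(-29 \right)} = \left(20 + 8 \sqrt{37}\right)^{2}$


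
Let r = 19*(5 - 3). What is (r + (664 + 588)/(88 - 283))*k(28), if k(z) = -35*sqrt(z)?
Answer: -86212*sqrt(7)/39 ≈ -5848.6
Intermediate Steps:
r = 38 (r = 19*2 = 38)
(r + (664 + 588)/(88 - 283))*k(28) = (38 + (664 + 588)/(88 - 283))*(-70*sqrt(7)) = (38 + 1252/(-195))*(-70*sqrt(7)) = (38 + 1252*(-1/195))*(-70*sqrt(7)) = (38 - 1252/195)*(-70*sqrt(7)) = 6158*(-70*sqrt(7))/195 = -86212*sqrt(7)/39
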